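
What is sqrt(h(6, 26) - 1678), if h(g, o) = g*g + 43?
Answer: I*sqrt(1599) ≈ 39.987*I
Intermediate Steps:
h(g, o) = 43 + g**2 (h(g, o) = g**2 + 43 = 43 + g**2)
sqrt(h(6, 26) - 1678) = sqrt((43 + 6**2) - 1678) = sqrt((43 + 36) - 1678) = sqrt(79 - 1678) = sqrt(-1599) = I*sqrt(1599)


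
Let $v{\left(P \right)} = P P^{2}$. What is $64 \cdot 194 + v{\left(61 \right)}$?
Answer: $239397$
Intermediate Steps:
$v{\left(P \right)} = P^{3}$
$64 \cdot 194 + v{\left(61 \right)} = 64 \cdot 194 + 61^{3} = 12416 + 226981 = 239397$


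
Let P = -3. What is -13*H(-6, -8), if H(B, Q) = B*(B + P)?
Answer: -702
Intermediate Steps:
H(B, Q) = B*(-3 + B) (H(B, Q) = B*(B - 3) = B*(-3 + B))
-13*H(-6, -8) = -(-78)*(-3 - 6) = -(-78)*(-9) = -13*54 = -702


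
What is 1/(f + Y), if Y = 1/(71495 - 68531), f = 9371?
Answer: 2964/27775645 ≈ 0.00010671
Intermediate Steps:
Y = 1/2964 ≈ 0.00033738
1/(f + Y) = 1/(9371 + 1/2964) = 1/(27775645/2964) = 2964/27775645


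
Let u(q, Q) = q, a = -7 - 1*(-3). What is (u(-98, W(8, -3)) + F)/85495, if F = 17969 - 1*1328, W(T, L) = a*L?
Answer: 16543/85495 ≈ 0.19350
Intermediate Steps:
a = -4 (a = -7 + 3 = -4)
W(T, L) = -4*L
F = 16641 (F = 17969 - 1328 = 16641)
(u(-98, W(8, -3)) + F)/85495 = (-98 + 16641)/85495 = 16543*(1/85495) = 16543/85495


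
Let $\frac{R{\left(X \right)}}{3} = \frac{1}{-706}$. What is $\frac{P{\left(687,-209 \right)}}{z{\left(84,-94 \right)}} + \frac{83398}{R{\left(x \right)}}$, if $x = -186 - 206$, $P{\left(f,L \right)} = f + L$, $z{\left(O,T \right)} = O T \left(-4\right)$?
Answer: $- \frac{103312997531}{5264} \approx -1.9626 \cdot 10^{7}$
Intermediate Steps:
$z{\left(O,T \right)} = - 4 O T$
$P{\left(f,L \right)} = L + f$
$x = -392$ ($x = -186 - 206 = -392$)
$R{\left(X \right)} = - \frac{3}{706}$ ($R{\left(X \right)} = \frac{3}{-706} = 3 \left(- \frac{1}{706}\right) = - \frac{3}{706}$)
$\frac{P{\left(687,-209 \right)}}{z{\left(84,-94 \right)}} + \frac{83398}{R{\left(x \right)}} = \frac{-209 + 687}{\left(-4\right) 84 \left(-94\right)} + \frac{83398}{- \frac{3}{706}} = \frac{478}{31584} + 83398 \left(- \frac{706}{3}\right) = 478 \cdot \frac{1}{31584} - \frac{58878988}{3} = \frac{239}{15792} - \frac{58878988}{3} = - \frac{103312997531}{5264}$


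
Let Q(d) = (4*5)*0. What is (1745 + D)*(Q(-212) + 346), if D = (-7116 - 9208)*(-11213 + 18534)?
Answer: -41349165614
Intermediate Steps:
D = -119508004 (D = -16324*7321 = -119508004)
Q(d) = 0 (Q(d) = 20*0 = 0)
(1745 + D)*(Q(-212) + 346) = (1745 - 119508004)*(0 + 346) = -119506259*346 = -41349165614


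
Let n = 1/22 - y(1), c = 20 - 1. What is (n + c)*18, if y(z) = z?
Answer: 3573/11 ≈ 324.82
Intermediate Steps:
c = 19
n = -21/22 (n = 1/22 - 1*1 = 1/22 - 1 = -21/22 ≈ -0.95455)
(n + c)*18 = (-21/22 + 19)*18 = (397/22)*18 = 3573/11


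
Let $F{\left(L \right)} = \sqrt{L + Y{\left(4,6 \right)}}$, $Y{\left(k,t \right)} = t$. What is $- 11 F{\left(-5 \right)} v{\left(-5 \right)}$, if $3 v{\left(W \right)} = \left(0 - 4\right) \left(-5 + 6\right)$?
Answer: $\frac{44}{3} \approx 14.667$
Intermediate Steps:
$v{\left(W \right)} = - \frac{4}{3}$ ($v{\left(W \right)} = \frac{\left(0 - 4\right) \left(-5 + 6\right)}{3} = \frac{\left(-4\right) 1}{3} = \frac{1}{3} \left(-4\right) = - \frac{4}{3}$)
$F{\left(L \right)} = \sqrt{6 + L}$ ($F{\left(L \right)} = \sqrt{L + 6} = \sqrt{6 + L}$)
$- 11 F{\left(-5 \right)} v{\left(-5 \right)} = - 11 \sqrt{6 - 5} \left(- \frac{4}{3}\right) = - 11 \sqrt{1} \left(- \frac{4}{3}\right) = \left(-11\right) 1 \left(- \frac{4}{3}\right) = \left(-11\right) \left(- \frac{4}{3}\right) = \frac{44}{3}$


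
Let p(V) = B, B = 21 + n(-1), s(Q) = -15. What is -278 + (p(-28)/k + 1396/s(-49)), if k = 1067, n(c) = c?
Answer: -5938622/16005 ≈ -371.05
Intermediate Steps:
B = 20 (B = 21 - 1 = 20)
p(V) = 20
-278 + (p(-28)/k + 1396/s(-49)) = -278 + (20/1067 + 1396/(-15)) = -278 + (20*(1/1067) + 1396*(-1/15)) = -278 + (20/1067 - 1396/15) = -278 - 1489232/16005 = -5938622/16005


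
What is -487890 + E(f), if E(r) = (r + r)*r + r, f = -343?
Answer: -252935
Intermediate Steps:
E(r) = r + 2*r² (E(r) = (2*r)*r + r = 2*r² + r = r + 2*r²)
-487890 + E(f) = -487890 - 343*(1 + 2*(-343)) = -487890 - 343*(1 - 686) = -487890 - 343*(-685) = -487890 + 234955 = -252935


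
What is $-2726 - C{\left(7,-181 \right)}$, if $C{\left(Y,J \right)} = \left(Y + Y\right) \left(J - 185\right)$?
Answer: $2398$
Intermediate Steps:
$C{\left(Y,J \right)} = 2 Y \left(-185 + J\right)$
$-2726 - C{\left(7,-181 \right)} = -2726 - 2 \cdot 7 \left(-185 - 181\right) = -2726 - 2 \cdot 7 \left(-366\right) = -2726 - -5124 = -2726 + 5124 = 2398$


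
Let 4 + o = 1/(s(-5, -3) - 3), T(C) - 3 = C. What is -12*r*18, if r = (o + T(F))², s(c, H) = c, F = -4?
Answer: -45387/8 ≈ -5673.4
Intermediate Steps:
T(C) = 3 + C
o = -33/8 (o = -4 + 1/(-5 - 3) = -4 + 1/(-8) = -4 - ⅛ = -33/8 ≈ -4.1250)
r = 1681/64 (r = (-33/8 + (3 - 4))² = (-33/8 - 1)² = (-41/8)² = 1681/64 ≈ 26.266)
-12*r*18 = -12*1681/64*18 = -5043/16*18 = -45387/8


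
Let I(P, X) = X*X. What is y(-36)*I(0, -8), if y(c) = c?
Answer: -2304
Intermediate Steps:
I(P, X) = X²
y(-36)*I(0, -8) = -36*(-8)² = -36*64 = -2304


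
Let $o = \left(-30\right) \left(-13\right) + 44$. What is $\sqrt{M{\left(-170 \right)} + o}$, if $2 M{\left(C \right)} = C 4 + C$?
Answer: $3$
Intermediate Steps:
$o = 434$ ($o = 390 + 44 = 434$)
$M{\left(C \right)} = \frac{5 C}{2}$ ($M{\left(C \right)} = \frac{C 4 + C}{2} = \frac{4 C + C}{2} = \frac{5 C}{2}$)
$\sqrt{M{\left(-170 \right)} + o} = \sqrt{\frac{5}{2} \left(-170\right) + 434} = \sqrt{-425 + 434} = \sqrt{9} = 3$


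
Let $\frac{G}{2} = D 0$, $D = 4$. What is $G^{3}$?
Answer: $0$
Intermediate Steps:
$G = 0$ ($G = 2 \cdot 4 \cdot 0 = 2 \cdot 0 = 0$)
$G^{3} = 0^{3} = 0$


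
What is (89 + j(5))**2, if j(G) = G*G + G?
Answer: 14161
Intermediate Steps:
j(G) = G + G**2 (j(G) = G**2 + G = G + G**2)
(89 + j(5))**2 = (89 + 5*(1 + 5))**2 = (89 + 5*6)**2 = (89 + 30)**2 = 119**2 = 14161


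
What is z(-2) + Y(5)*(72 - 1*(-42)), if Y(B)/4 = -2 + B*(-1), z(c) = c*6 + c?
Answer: -3206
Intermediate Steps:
z(c) = 7*c (z(c) = 6*c + c = 7*c)
Y(B) = -8 - 4*B (Y(B) = 4*(-2 + B*(-1)) = 4*(-2 - B) = -8 - 4*B)
z(-2) + Y(5)*(72 - 1*(-42)) = 7*(-2) + (-8 - 4*5)*(72 - 1*(-42)) = -14 + (-8 - 20)*(72 + 42) = -14 - 28*114 = -14 - 3192 = -3206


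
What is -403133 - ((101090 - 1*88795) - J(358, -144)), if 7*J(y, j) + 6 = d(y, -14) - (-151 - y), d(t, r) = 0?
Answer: -2907493/7 ≈ -4.1536e+5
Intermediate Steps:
J(y, j) = 145/7 + y/7 (J(y, j) = -6/7 + (0 - (-151 - y))/7 = -6/7 + (0 + (151 + y))/7 = -6/7 + (151 + y)/7 = -6/7 + (151/7 + y/7) = 145/7 + y/7)
-403133 - ((101090 - 1*88795) - J(358, -144)) = -403133 - ((101090 - 1*88795) - (145/7 + (⅐)*358)) = -403133 - ((101090 - 88795) - (145/7 + 358/7)) = -403133 - (12295 - 1*503/7) = -403133 - (12295 - 503/7) = -403133 - 1*85562/7 = -403133 - 85562/7 = -2907493/7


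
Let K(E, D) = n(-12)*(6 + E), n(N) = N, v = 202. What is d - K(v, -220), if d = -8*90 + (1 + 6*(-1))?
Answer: 1771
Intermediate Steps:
K(E, D) = -72 - 12*E (K(E, D) = -12*(6 + E) = -72 - 12*E)
d = -725 (d = -720 + (1 - 6) = -720 - 5 = -725)
d - K(v, -220) = -725 - (-72 - 12*202) = -725 - (-72 - 2424) = -725 - 1*(-2496) = -725 + 2496 = 1771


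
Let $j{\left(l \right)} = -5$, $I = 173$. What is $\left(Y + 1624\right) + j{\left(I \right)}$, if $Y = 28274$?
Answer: $29893$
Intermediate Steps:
$\left(Y + 1624\right) + j{\left(I \right)} = \left(28274 + 1624\right) - 5 = 29898 - 5 = 29893$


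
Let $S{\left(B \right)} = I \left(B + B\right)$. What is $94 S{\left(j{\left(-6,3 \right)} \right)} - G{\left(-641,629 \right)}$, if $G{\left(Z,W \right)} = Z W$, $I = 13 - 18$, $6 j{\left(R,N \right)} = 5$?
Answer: $\frac{1207217}{3} \approx 4.0241 \cdot 10^{5}$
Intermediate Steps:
$j{\left(R,N \right)} = \frac{5}{6}$ ($j{\left(R,N \right)} = \frac{1}{6} \cdot 5 = \frac{5}{6}$)
$I = -5$
$S{\left(B \right)} = - 10 B$ ($S{\left(B \right)} = - 5 \left(B + B\right) = - 5 \cdot 2 B = - 10 B$)
$G{\left(Z,W \right)} = W Z$
$94 S{\left(j{\left(-6,3 \right)} \right)} - G{\left(-641,629 \right)} = 94 \left(\left(-10\right) \frac{5}{6}\right) - 629 \left(-641\right) = 94 \left(- \frac{25}{3}\right) - -403189 = - \frac{2350}{3} + 403189 = \frac{1207217}{3}$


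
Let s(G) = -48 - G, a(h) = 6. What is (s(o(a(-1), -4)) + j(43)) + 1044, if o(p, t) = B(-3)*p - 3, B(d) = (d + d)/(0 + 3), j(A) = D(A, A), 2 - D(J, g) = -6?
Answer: 1019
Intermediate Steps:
D(J, g) = 8 (D(J, g) = 2 - 1*(-6) = 2 + 6 = 8)
j(A) = 8
B(d) = 2*d/3 (B(d) = (2*d)/3 = (2*d)*(⅓) = 2*d/3)
o(p, t) = -3 - 2*p (o(p, t) = ((⅔)*(-3))*p - 3 = -2*p - 3 = -3 - 2*p)
(s(o(a(-1), -4)) + j(43)) + 1044 = ((-48 - (-3 - 2*6)) + 8) + 1044 = ((-48 - (-3 - 12)) + 8) + 1044 = ((-48 - 1*(-15)) + 8) + 1044 = ((-48 + 15) + 8) + 1044 = (-33 + 8) + 1044 = -25 + 1044 = 1019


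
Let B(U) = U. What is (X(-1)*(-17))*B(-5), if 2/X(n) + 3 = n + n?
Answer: -34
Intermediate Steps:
X(n) = 2/(-3 + 2*n) (X(n) = 2/(-3 + (n + n)) = 2/(-3 + 2*n))
(X(-1)*(-17))*B(-5) = ((2/(-3 + 2*(-1)))*(-17))*(-5) = ((2/(-3 - 2))*(-17))*(-5) = ((2/(-5))*(-17))*(-5) = ((2*(-1/5))*(-17))*(-5) = -2/5*(-17)*(-5) = (34/5)*(-5) = -34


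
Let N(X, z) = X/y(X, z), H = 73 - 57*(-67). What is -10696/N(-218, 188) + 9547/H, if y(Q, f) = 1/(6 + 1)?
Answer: 4014111/424228 ≈ 9.4622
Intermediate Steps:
y(Q, f) = ⅐ (y(Q, f) = 1/7 = ⅐)
H = 3892 (H = 73 + 3819 = 3892)
N(X, z) = 7*X (N(X, z) = X/(⅐) = X*7 = 7*X)
-10696/N(-218, 188) + 9547/H = -10696/(7*(-218)) + 9547/3892 = -10696/(-1526) + 9547*(1/3892) = -10696*(-1/1526) + 9547/3892 = 764/109 + 9547/3892 = 4014111/424228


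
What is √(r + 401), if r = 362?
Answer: √763 ≈ 27.622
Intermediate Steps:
√(r + 401) = √(362 + 401) = √763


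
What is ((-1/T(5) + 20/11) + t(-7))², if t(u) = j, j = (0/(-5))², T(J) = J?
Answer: 7921/3025 ≈ 2.6185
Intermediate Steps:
j = 0 (j = (0*(-⅕))² = 0² = 0)
t(u) = 0
((-1/T(5) + 20/11) + t(-7))² = ((-1/5 + 20/11) + 0)² = ((-1*⅕ + 20*(1/11)) + 0)² = ((-⅕ + 20/11) + 0)² = (89/55 + 0)² = (89/55)² = 7921/3025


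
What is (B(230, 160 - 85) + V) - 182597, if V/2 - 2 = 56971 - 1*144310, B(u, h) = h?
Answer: -357196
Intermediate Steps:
V = -174674 (V = 4 + 2*(56971 - 1*144310) = 4 + 2*(56971 - 144310) = 4 + 2*(-87339) = 4 - 174678 = -174674)
(B(230, 160 - 85) + V) - 182597 = ((160 - 85) - 174674) - 182597 = (75 - 174674) - 182597 = -174599 - 182597 = -357196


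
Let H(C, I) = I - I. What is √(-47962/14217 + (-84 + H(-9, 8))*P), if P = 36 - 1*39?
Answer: √50253142674/14217 ≈ 15.768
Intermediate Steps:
P = -3 (P = 36 - 39 = -3)
H(C, I) = 0
√(-47962/14217 + (-84 + H(-9, 8))*P) = √(-47962/14217 + (-84 + 0)*(-3)) = √(-47962*1/14217 - 84*(-3)) = √(-47962/14217 + 252) = √(3534722/14217) = √50253142674/14217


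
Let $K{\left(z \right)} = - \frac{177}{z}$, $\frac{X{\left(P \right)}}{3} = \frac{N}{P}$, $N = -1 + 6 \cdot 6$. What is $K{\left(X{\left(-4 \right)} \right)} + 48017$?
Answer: $\frac{1680831}{35} \approx 48024.0$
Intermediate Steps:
$N = 35$ ($N = -1 + 36 = 35$)
$X{\left(P \right)} = \frac{105}{P}$ ($X{\left(P \right)} = 3 \frac{35}{P} = \frac{105}{P}$)
$K{\left(X{\left(-4 \right)} \right)} + 48017 = - \frac{177}{105 \frac{1}{-4}} + 48017 = - \frac{177}{105 \left(- \frac{1}{4}\right)} + 48017 = - \frac{177}{- \frac{105}{4}} + 48017 = \left(-177\right) \left(- \frac{4}{105}\right) + 48017 = \frac{236}{35} + 48017 = \frac{1680831}{35}$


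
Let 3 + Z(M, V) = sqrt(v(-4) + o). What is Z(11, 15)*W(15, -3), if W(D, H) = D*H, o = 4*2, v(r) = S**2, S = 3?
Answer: 135 - 45*sqrt(17) ≈ -50.540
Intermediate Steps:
v(r) = 9 (v(r) = 3**2 = 9)
o = 8
Z(M, V) = -3 + sqrt(17) (Z(M, V) = -3 + sqrt(9 + 8) = -3 + sqrt(17))
Z(11, 15)*W(15, -3) = (-3 + sqrt(17))*(15*(-3)) = (-3 + sqrt(17))*(-45) = 135 - 45*sqrt(17)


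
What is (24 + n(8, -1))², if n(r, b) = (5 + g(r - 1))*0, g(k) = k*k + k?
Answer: 576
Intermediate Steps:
g(k) = k + k² (g(k) = k² + k = k + k²)
n(r, b) = 0 (n(r, b) = (5 + (r - 1)*(1 + (r - 1)))*0 = (5 + (-1 + r)*(1 + (-1 + r)))*0 = (5 + (-1 + r)*r)*0 = (5 + r*(-1 + r))*0 = 0)
(24 + n(8, -1))² = (24 + 0)² = 24² = 576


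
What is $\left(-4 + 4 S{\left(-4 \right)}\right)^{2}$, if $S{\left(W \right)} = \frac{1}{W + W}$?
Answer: $\frac{81}{4} \approx 20.25$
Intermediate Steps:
$S{\left(W \right)} = \frac{1}{2 W}$
$\left(-4 + 4 S{\left(-4 \right)}\right)^{2} = \left(-4 + 4 \frac{1}{2 \left(-4\right)}\right)^{2} = \left(-4 + 4 \cdot \frac{1}{2} \left(- \frac{1}{4}\right)\right)^{2} = \left(-4 + 4 \left(- \frac{1}{8}\right)\right)^{2} = \left(-4 - \frac{1}{2}\right)^{2} = \left(- \frac{9}{2}\right)^{2} = \frac{81}{4}$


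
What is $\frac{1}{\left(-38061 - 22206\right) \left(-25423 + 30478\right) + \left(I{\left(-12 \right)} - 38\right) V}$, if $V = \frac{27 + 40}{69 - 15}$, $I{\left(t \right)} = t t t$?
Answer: $- \frac{27}{8225600656} \approx -3.2824 \cdot 10^{-9}$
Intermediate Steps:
$I{\left(t \right)} = t^{3}$ ($I{\left(t \right)} = t^{2} t = t^{3}$)
$V = \frac{67}{54} \approx 1.2407$
$\frac{1}{\left(-38061 - 22206\right) \left(-25423 + 30478\right) + \left(I{\left(-12 \right)} - 38\right) V} = \frac{1}{\left(-38061 - 22206\right) \left(-25423 + 30478\right) + \left(\left(-12\right)^{3} - 38\right) \frac{67}{54}} = \frac{1}{\left(-60267\right) 5055 + \left(-1728 - 38\right) \frac{67}{54}} = \frac{1}{-304649685 - \frac{59161}{27}} = \frac{1}{- \frac{8225600656}{27}} = - \frac{27}{8225600656}$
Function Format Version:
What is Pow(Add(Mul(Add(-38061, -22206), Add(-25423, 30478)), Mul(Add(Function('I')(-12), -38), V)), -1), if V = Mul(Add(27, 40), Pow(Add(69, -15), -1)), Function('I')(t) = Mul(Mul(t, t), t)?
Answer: Rational(-27, 8225600656) ≈ -3.2824e-9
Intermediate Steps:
Function('I')(t) = Pow(t, 3) (Function('I')(t) = Mul(Pow(t, 2), t) = Pow(t, 3))
V = Rational(67, 54) (V = Mul(67, Pow(54, -1)) = Mul(67, Rational(1, 54)) = Rational(67, 54) ≈ 1.2407)
Pow(Add(Mul(Add(-38061, -22206), Add(-25423, 30478)), Mul(Add(Function('I')(-12), -38), V)), -1) = Pow(Add(Mul(Add(-38061, -22206), Add(-25423, 30478)), Mul(Add(Pow(-12, 3), -38), Rational(67, 54))), -1) = Pow(Add(Mul(-60267, 5055), Mul(Add(-1728, -38), Rational(67, 54))), -1) = Pow(Add(-304649685, Mul(-1766, Rational(67, 54))), -1) = Pow(Add(-304649685, Rational(-59161, 27)), -1) = Pow(Rational(-8225600656, 27), -1) = Rational(-27, 8225600656)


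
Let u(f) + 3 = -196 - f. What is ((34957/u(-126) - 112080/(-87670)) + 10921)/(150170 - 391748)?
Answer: -1113948646/25767957633 ≈ -0.043230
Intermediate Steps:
u(f) = -199 - f (u(f) = -3 + (-196 - f) = -199 - f)
((34957/u(-126) - 112080/(-87670)) + 10921)/(150170 - 391748) = ((34957/(-199 - 1*(-126)) - 112080/(-87670)) + 10921)/(150170 - 391748) = ((34957/(-199 + 126) - 112080*(-1/87670)) + 10921)/(-241578) = ((34957/(-73) + 11208/8767) + 10921)*(-1/241578) = ((34957*(-1/73) + 11208/8767) + 10921)*(-1/241578) = ((-34957/73 + 11208/8767) + 10921)*(-1/241578) = (-305649835/639991 + 10921)*(-1/241578) = (6683691876/639991)*(-1/241578) = -1113948646/25767957633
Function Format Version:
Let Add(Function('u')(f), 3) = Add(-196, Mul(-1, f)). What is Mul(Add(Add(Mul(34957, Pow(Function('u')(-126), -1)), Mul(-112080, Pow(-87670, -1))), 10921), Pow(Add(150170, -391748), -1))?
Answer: Rational(-1113948646, 25767957633) ≈ -0.043230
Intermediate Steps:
Function('u')(f) = Add(-199, Mul(-1, f)) (Function('u')(f) = Add(-3, Add(-196, Mul(-1, f))) = Add(-199, Mul(-1, f)))
Mul(Add(Add(Mul(34957, Pow(Function('u')(-126), -1)), Mul(-112080, Pow(-87670, -1))), 10921), Pow(Add(150170, -391748), -1)) = Mul(Add(Add(Mul(34957, Pow(Add(-199, Mul(-1, -126)), -1)), Mul(-112080, Pow(-87670, -1))), 10921), Pow(Add(150170, -391748), -1)) = Mul(Add(Add(Mul(34957, Pow(Add(-199, 126), -1)), Mul(-112080, Rational(-1, 87670))), 10921), Pow(-241578, -1)) = Mul(Add(Add(Mul(34957, Pow(-73, -1)), Rational(11208, 8767)), 10921), Rational(-1, 241578)) = Mul(Add(Add(Mul(34957, Rational(-1, 73)), Rational(11208, 8767)), 10921), Rational(-1, 241578)) = Mul(Add(Add(Rational(-34957, 73), Rational(11208, 8767)), 10921), Rational(-1, 241578)) = Mul(Add(Rational(-305649835, 639991), 10921), Rational(-1, 241578)) = Mul(Rational(6683691876, 639991), Rational(-1, 241578)) = Rational(-1113948646, 25767957633)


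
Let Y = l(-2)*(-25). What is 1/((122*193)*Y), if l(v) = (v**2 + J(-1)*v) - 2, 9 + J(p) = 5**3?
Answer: 1/135389500 ≈ 7.3861e-9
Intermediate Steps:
J(p) = 116 (J(p) = -9 + 5**3 = -9 + 125 = 116)
l(v) = -2 + v**2 + 116*v (l(v) = (v**2 + 116*v) - 2 = -2 + v**2 + 116*v)
Y = 5750 (Y = (-2 + (-2)**2 + 116*(-2))*(-25) = (-2 + 4 - 232)*(-25) = -230*(-25) = 5750)
1/((122*193)*Y) = 1/((122*193)*5750) = 1/(23546*5750) = 1/135389500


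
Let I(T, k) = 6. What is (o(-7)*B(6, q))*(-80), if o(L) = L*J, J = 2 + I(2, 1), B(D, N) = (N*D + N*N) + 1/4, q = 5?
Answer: 247520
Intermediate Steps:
B(D, N) = ¼ + N² + D*N (B(D, N) = (D*N + N²) + ¼ = (N² + D*N) + ¼ = ¼ + N² + D*N)
J = 8 (J = 2 + 6 = 8)
o(L) = 8*L (o(L) = L*8 = 8*L)
(o(-7)*B(6, q))*(-80) = ((8*(-7))*(¼ + 5² + 6*5))*(-80) = -56*(¼ + 25 + 30)*(-80) = -56*221/4*(-80) = -3094*(-80) = 247520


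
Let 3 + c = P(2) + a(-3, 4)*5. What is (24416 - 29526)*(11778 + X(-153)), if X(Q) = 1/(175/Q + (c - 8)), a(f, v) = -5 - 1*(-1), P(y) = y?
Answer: -138787556565/2306 ≈ -6.0185e+7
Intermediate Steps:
a(f, v) = -4 (a(f, v) = -5 + 1 = -4)
c = -21 (c = -3 + (2 - 4*5) = -3 + (2 - 20) = -3 - 18 = -21)
X(Q) = 1/(-29 + 175/Q) (X(Q) = 1/(175/Q + (-21 - 8)) = 1/(175/Q - 29) = 1/(-29 + 175/Q))
(24416 - 29526)*(11778 + X(-153)) = (24416 - 29526)*(11778 - 1*(-153)/(-175 + 29*(-153))) = -5110*(11778 - 1*(-153)/(-175 - 4437)) = -5110*(11778 - 1*(-153)/(-4612)) = -5110*(11778 - 1*(-153)*(-1/4612)) = -5110*(11778 - 153/4612) = -5110*54319983/4612 = -138787556565/2306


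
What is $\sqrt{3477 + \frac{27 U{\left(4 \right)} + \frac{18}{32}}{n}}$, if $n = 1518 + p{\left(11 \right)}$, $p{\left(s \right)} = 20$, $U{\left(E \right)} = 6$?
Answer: $\frac{\sqrt{131598380946}}{6152} \approx 58.967$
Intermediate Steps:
$n = 1538$ ($n = 1518 + 20 = 1538$)
$\sqrt{3477 + \frac{27 U{\left(4 \right)} + \frac{18}{32}}{n}} = \sqrt{3477 + \frac{27 \cdot 6 + \frac{18}{32}}{1538}} = \sqrt{3477 + \left(162 + 18 \cdot \frac{1}{32}\right) \frac{1}{1538}} = \sqrt{3477 + \left(162 + \frac{9}{16}\right) \frac{1}{1538}} = \sqrt{3477 + \frac{2601}{16} \cdot \frac{1}{1538}} = \sqrt{3477 + \frac{2601}{24608}} = \sqrt{\frac{85564617}{24608}} = \frac{\sqrt{131598380946}}{6152}$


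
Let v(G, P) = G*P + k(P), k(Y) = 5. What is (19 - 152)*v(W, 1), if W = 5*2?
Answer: -1995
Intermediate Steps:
W = 10
v(G, P) = 5 + G*P (v(G, P) = G*P + 5 = 5 + G*P)
(19 - 152)*v(W, 1) = (19 - 152)*(5 + 10*1) = -133*(5 + 10) = -133*15 = -1995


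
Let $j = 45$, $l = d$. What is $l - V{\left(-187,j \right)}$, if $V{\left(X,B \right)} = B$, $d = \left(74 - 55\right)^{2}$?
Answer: $316$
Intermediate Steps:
$d = 361$ ($d = 19^{2} = 361$)
$l = 361$
$l - V{\left(-187,j \right)} = 361 - 45 = 316$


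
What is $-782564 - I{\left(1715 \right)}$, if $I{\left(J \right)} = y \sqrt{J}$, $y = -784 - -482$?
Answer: $-782564 + 2114 \sqrt{35} \approx -7.7006 \cdot 10^{5}$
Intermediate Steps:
$y = -302$ ($y = -784 + 482 = -302$)
$I{\left(J \right)} = - 302 \sqrt{J}$
$-782564 - I{\left(1715 \right)} = -782564 - - 302 \sqrt{1715} = -782564 - - 302 \cdot 7 \sqrt{35} = -782564 - - 2114 \sqrt{35} = -782564 + 2114 \sqrt{35}$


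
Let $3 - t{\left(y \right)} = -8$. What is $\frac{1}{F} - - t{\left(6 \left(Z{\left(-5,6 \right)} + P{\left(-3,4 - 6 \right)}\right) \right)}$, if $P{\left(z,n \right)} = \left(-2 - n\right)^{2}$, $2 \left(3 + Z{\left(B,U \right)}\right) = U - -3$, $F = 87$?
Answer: $\frac{958}{87} \approx 11.011$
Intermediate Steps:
$Z{\left(B,U \right)} = - \frac{3}{2} + \frac{U}{2}$ ($Z{\left(B,U \right)} = -3 + \frac{U - -3}{2} = -3 + \frac{U + 3}{2} = -3 + \frac{3 + U}{2} = -3 + \left(\frac{3}{2} + \frac{U}{2}\right) = - \frac{3}{2} + \frac{U}{2}$)
$t{\left(y \right)} = 11$ ($t{\left(y \right)} = 3 - -8 = 3 + 8 = 11$)
$\frac{1}{F} - - t{\left(6 \left(Z{\left(-5,6 \right)} + P{\left(-3,4 - 6 \right)}\right) \right)} = \frac{1}{87} - \left(-1\right) 11 = \frac{1}{87} - -11 = \frac{1}{87} + 11 = \frac{958}{87}$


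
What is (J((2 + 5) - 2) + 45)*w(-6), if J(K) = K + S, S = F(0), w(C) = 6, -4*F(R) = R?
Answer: 300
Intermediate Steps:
F(R) = -R/4
S = 0 (S = -1/4*0 = 0)
J(K) = K (J(K) = K + 0 = K)
(J((2 + 5) - 2) + 45)*w(-6) = (((2 + 5) - 2) + 45)*6 = ((7 - 2) + 45)*6 = (5 + 45)*6 = 50*6 = 300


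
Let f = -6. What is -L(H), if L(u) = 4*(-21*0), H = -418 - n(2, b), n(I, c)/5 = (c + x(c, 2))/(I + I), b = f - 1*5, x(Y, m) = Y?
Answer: 0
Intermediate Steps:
b = -11 (b = -6 - 1*5 = -6 - 5 = -11)
n(I, c) = 5*c/I (n(I, c) = 5*((c + c)/(I + I)) = 5*((2*c)/((2*I))) = 5*((2*c)*(1/(2*I))) = 5*(c/I) = 5*c/I)
H = -781/2 (H = -418 - 5*(-11)/2 = -418 - 1*(-55/2) = -418 + 55/2 = -781/2 ≈ -390.50)
L(u) = 0 (L(u) = 4*0 = 0)
-L(H) = -1*0 = 0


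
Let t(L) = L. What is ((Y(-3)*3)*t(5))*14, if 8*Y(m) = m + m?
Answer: -315/2 ≈ -157.50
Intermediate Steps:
Y(m) = m/4 (Y(m) = (m + m)/8 = (2*m)/8 = m/4)
((Y(-3)*3)*t(5))*14 = ((((¼)*(-3))*3)*5)*14 = (-¾*3*5)*14 = -9/4*5*14 = -45/4*14 = -315/2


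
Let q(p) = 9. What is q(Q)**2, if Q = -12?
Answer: 81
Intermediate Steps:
q(Q)**2 = 9**2 = 81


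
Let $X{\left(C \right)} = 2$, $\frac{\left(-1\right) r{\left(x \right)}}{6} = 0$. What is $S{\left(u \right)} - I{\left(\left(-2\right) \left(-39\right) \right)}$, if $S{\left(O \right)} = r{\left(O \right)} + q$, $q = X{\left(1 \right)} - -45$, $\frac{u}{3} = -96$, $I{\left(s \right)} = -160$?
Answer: $207$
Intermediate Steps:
$r{\left(x \right)} = 0$ ($r{\left(x \right)} = \left(-6\right) 0 = 0$)
$u = -288$ ($u = 3 \left(-96\right) = -288$)
$q = 47$ ($q = 2 - -45 = 2 + 45 = 47$)
$S{\left(O \right)} = 47$ ($S{\left(O \right)} = 0 + 47 = 47$)
$S{\left(u \right)} - I{\left(\left(-2\right) \left(-39\right) \right)} = 47 - -160 = 47 + 160 = 207$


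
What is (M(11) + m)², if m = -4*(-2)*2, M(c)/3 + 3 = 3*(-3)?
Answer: 400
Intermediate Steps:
M(c) = -36 (M(c) = -9 + 3*(3*(-3)) = -9 + 3*(-9) = -9 - 27 = -36)
m = 16 (m = 8*2 = 16)
(M(11) + m)² = (-36 + 16)² = (-20)² = 400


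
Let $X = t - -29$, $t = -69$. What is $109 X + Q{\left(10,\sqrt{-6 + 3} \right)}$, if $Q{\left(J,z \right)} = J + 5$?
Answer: $-4345$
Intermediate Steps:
$X = -40$ ($X = -69 - -29 = -69 + 29 = -40$)
$Q{\left(J,z \right)} = 5 + J$
$109 X + Q{\left(10,\sqrt{-6 + 3} \right)} = 109 \left(-40\right) + \left(5 + 10\right) = -4360 + 15 = -4345$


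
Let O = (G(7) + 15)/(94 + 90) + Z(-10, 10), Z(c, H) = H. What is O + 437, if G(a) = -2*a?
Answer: 82249/184 ≈ 447.01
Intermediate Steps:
O = 1841/184 (O = (-2*7 + 15)/(94 + 90) + 10 = (-14 + 15)/184 + 10 = 1*(1/184) + 10 = 1/184 + 10 = 1841/184 ≈ 10.005)
O + 437 = 1841/184 + 437 = 82249/184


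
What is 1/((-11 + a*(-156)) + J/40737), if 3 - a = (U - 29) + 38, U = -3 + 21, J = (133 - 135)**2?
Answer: 40737/152071225 ≈ 0.00026788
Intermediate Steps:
J = 4 (J = (-2)**2 = 4)
U = 18
a = -24 (a = 3 - ((18 - 29) + 38) = 3 - (-11 + 38) = 3 - 1*27 = 3 - 27 = -24)
1/((-11 + a*(-156)) + J/40737) = 1/((-11 - 24*(-156)) + 4/40737) = 1/((-11 + 3744) + 4*(1/40737)) = 1/(3733 + 4/40737) = 1/(152071225/40737) = 40737/152071225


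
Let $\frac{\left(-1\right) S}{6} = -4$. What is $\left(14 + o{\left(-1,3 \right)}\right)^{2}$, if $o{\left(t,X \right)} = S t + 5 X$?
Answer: $25$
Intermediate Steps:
$S = 24$ ($S = \left(-6\right) \left(-4\right) = 24$)
$o{\left(t,X \right)} = 5 X + 24 t$ ($o{\left(t,X \right)} = 24 t + 5 X = 5 X + 24 t$)
$\left(14 + o{\left(-1,3 \right)}\right)^{2} = \left(14 + \left(5 \cdot 3 + 24 \left(-1\right)\right)\right)^{2} = \left(14 + \left(15 - 24\right)\right)^{2} = \left(14 - 9\right)^{2} = 5^{2} = 25$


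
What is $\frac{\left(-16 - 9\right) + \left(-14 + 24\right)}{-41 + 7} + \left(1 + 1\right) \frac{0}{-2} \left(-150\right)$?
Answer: $\frac{15}{34} \approx 0.44118$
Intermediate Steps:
$\frac{\left(-16 - 9\right) + \left(-14 + 24\right)}{-41 + 7} + \left(1 + 1\right) \frac{0}{-2} \left(-150\right) = \frac{-25 + 10}{-34} + 2 \cdot 0 \left(- \frac{1}{2}\right) \left(-150\right) = \left(-15\right) \left(- \frac{1}{34}\right) + 2 \cdot 0 \left(-150\right) = \frac{15}{34} + 0 \left(-150\right) = \frac{15}{34} + 0 = \frac{15}{34}$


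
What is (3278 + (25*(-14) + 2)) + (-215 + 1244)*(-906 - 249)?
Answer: -1185565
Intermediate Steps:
(3278 + (25*(-14) + 2)) + (-215 + 1244)*(-906 - 249) = (3278 + (-350 + 2)) + 1029*(-1155) = (3278 - 348) - 1188495 = 2930 - 1188495 = -1185565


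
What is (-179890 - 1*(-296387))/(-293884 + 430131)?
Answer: 116497/136247 ≈ 0.85504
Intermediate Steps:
(-179890 - 1*(-296387))/(-293884 + 430131) = (-179890 + 296387)/136247 = 116497*(1/136247) = 116497/136247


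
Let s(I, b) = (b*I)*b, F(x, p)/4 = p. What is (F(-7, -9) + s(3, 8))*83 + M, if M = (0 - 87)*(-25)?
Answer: 15123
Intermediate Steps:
F(x, p) = 4*p
M = 2175 (M = -87*(-25) = 2175)
s(I, b) = I*b**2 (s(I, b) = (I*b)*b = I*b**2)
(F(-7, -9) + s(3, 8))*83 + M = (4*(-9) + 3*8**2)*83 + 2175 = (-36 + 3*64)*83 + 2175 = (-36 + 192)*83 + 2175 = 156*83 + 2175 = 12948 + 2175 = 15123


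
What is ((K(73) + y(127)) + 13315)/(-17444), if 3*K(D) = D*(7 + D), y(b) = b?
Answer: -23083/26166 ≈ -0.88218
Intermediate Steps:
K(D) = D*(7 + D)/3 (K(D) = (D*(7 + D))/3 = D*(7 + D)/3)
((K(73) + y(127)) + 13315)/(-17444) = (((1/3)*73*(7 + 73) + 127) + 13315)/(-17444) = (((1/3)*73*80 + 127) + 13315)*(-1/17444) = ((5840/3 + 127) + 13315)*(-1/17444) = (6221/3 + 13315)*(-1/17444) = (46166/3)*(-1/17444) = -23083/26166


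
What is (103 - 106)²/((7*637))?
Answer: 9/4459 ≈ 0.0020184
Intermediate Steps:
(103 - 106)²/((7*637)) = (-3)²/4459 = 9*(1/4459) = 9/4459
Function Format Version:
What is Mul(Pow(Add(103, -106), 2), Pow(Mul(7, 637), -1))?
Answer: Rational(9, 4459) ≈ 0.0020184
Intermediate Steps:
Mul(Pow(Add(103, -106), 2), Pow(Mul(7, 637), -1)) = Mul(Pow(-3, 2), Pow(4459, -1)) = Mul(9, Rational(1, 4459)) = Rational(9, 4459)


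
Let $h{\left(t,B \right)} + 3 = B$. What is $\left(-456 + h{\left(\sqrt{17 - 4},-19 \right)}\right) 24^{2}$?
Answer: $-275328$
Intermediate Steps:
$h{\left(t,B \right)} = -3 + B$
$\left(-456 + h{\left(\sqrt{17 - 4},-19 \right)}\right) 24^{2} = \left(-456 - 22\right) 24^{2} = \left(-456 - 22\right) 576 = \left(-478\right) 576 = -275328$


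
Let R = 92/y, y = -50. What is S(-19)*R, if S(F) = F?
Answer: 874/25 ≈ 34.960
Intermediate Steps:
R = -46/25 (R = 92/(-50) = 92*(-1/50) = -46/25 ≈ -1.8400)
S(-19)*R = -19*(-46/25) = 874/25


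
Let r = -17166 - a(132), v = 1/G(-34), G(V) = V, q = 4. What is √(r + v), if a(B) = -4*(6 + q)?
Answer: I*√19797690/34 ≈ 130.87*I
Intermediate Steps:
a(B) = -40 (a(B) = -4*(6 + 4) = -4*10 = -40)
v = -1/34 (v = 1/(-34) = -1/34 ≈ -0.029412)
r = -17126 (r = -17166 - 1*(-40) = -17166 + 40 = -17126)
√(r + v) = √(-17126 - 1/34) = √(-582285/34) = I*√19797690/34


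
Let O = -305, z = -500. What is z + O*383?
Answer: -117315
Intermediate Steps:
z + O*383 = -500 - 305*383 = -500 - 116815 = -117315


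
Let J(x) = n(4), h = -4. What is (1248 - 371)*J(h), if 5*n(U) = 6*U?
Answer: 21048/5 ≈ 4209.6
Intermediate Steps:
n(U) = 6*U/5 (n(U) = (6*U)/5 = 6*U/5)
J(x) = 24/5 (J(x) = (6/5)*4 = 24/5)
(1248 - 371)*J(h) = (1248 - 371)*(24/5) = 877*(24/5) = 21048/5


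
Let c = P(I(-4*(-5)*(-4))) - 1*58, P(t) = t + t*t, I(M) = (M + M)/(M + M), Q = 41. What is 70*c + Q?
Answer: -3879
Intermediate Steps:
I(M) = 1 (I(M) = (2*M)/((2*M)) = (2*M)*(1/(2*M)) = 1)
P(t) = t + t²
c = -56 (c = 1*(1 + 1) - 1*58 = 1*2 - 58 = 2 - 58 = -56)
70*c + Q = 70*(-56) + 41 = -3920 + 41 = -3879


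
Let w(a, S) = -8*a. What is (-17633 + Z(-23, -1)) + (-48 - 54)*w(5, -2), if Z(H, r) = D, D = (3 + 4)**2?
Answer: -13504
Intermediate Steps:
D = 49 (D = 7**2 = 49)
Z(H, r) = 49
(-17633 + Z(-23, -1)) + (-48 - 54)*w(5, -2) = (-17633 + 49) + (-48 - 54)*(-8*5) = -17584 - 102*(-40) = -17584 + 4080 = -13504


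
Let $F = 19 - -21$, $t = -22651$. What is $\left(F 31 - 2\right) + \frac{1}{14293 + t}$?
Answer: $\frac{10347203}{8358} \approx 1238.0$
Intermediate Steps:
$F = 40$ ($F = 19 + 21 = 40$)
$\left(F 31 - 2\right) + \frac{1}{14293 + t} = \left(40 \cdot 31 - 2\right) + \frac{1}{14293 - 22651} = \left(1240 - 2\right) + \frac{1}{-8358} = 1238 - \frac{1}{8358} = \frac{10347203}{8358}$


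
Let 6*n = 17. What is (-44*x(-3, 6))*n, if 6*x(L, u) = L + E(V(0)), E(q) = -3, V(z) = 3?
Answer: 374/3 ≈ 124.67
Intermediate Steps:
n = 17/6 (n = (1/6)*17 = 17/6 ≈ 2.8333)
x(L, u) = -1/2 + L/6 (x(L, u) = (L - 3)/6 = (-3 + L)/6 = -1/2 + L/6)
(-44*x(-3, 6))*n = -44*(-1/2 + (1/6)*(-3))*(17/6) = -44*(-1/2 - 1/2)*(17/6) = -44*(-1)*(17/6) = 44*(17/6) = 374/3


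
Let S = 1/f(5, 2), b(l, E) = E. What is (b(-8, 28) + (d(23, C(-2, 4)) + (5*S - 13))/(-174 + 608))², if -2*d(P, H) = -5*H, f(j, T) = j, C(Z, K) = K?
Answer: 36905625/47089 ≈ 783.74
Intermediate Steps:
d(P, H) = 5*H/2 (d(P, H) = -(-5)*H/2 = 5*H/2)
S = ⅕ (S = 1/5 = ⅕ ≈ 0.20000)
(b(-8, 28) + (d(23, C(-2, 4)) + (5*S - 13))/(-174 + 608))² = (28 + ((5/2)*4 + (5*(⅕) - 13))/(-174 + 608))² = (28 + (10 + (1 - 13))/434)² = (28 + (10 - 12)*(1/434))² = (28 - 2*1/434)² = (28 - 1/217)² = (6075/217)² = 36905625/47089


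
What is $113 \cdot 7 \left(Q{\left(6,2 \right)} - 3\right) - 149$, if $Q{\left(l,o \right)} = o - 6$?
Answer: $-5686$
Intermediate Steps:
$Q{\left(l,o \right)} = -6 + o$ ($Q{\left(l,o \right)} = o - 6 = -6 + o$)
$113 \cdot 7 \left(Q{\left(6,2 \right)} - 3\right) - 149 = 113 \cdot 7 \left(\left(-6 + 2\right) - 3\right) - 149 = 113 \cdot 7 \left(-4 - 3\right) - 149 = 113 \cdot 7 \left(-7\right) - 149 = 113 \left(-49\right) - 149 = -5537 - 149 = -5686$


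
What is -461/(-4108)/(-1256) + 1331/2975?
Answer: 6866120013/15349952800 ≈ 0.44731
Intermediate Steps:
-461/(-4108)/(-1256) + 1331/2975 = -461*(-1/4108)*(-1/1256) + 1331*(1/2975) = (461/4108)*(-1/1256) + 1331/2975 = -461/5159648 + 1331/2975 = 6866120013/15349952800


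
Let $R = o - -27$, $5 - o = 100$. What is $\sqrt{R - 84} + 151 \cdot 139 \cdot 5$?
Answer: $104945 + 2 i \sqrt{38} \approx 1.0495 \cdot 10^{5} + 12.329 i$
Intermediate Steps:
$o = -95$ ($o = 5 - 100 = -95$)
$R = -68$ ($R = -95 - -27 = -95 + 27 = -68$)
$\sqrt{R - 84} + 151 \cdot 139 \cdot 5 = \sqrt{-68 - 84} + 151 \cdot 139 \cdot 5 = \sqrt{-152} + 151 \cdot 695 = 2 i \sqrt{38} + 104945 = 104945 + 2 i \sqrt{38}$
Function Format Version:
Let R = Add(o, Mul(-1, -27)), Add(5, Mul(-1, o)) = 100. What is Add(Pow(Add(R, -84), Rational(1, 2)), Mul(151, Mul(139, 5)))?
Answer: Add(104945, Mul(2, I, Pow(38, Rational(1, 2)))) ≈ Add(1.0495e+5, Mul(12.329, I))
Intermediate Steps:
o = -95 (o = Add(5, Mul(-1, 100)) = Add(5, -100) = -95)
R = -68 (R = Add(-95, Mul(-1, -27)) = Add(-95, 27) = -68)
Add(Pow(Add(R, -84), Rational(1, 2)), Mul(151, Mul(139, 5))) = Add(Pow(Add(-68, -84), Rational(1, 2)), Mul(151, Mul(139, 5))) = Add(Pow(-152, Rational(1, 2)), Mul(151, 695)) = Add(Mul(2, I, Pow(38, Rational(1, 2))), 104945) = Add(104945, Mul(2, I, Pow(38, Rational(1, 2))))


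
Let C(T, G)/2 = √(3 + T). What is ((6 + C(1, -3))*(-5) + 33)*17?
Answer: -289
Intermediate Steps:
C(T, G) = 2*√(3 + T)
((6 + C(1, -3))*(-5) + 33)*17 = ((6 + 2*√(3 + 1))*(-5) + 33)*17 = ((6 + 2*√4)*(-5) + 33)*17 = ((6 + 2*2)*(-5) + 33)*17 = ((6 + 4)*(-5) + 33)*17 = (10*(-5) + 33)*17 = (-50 + 33)*17 = -17*17 = -289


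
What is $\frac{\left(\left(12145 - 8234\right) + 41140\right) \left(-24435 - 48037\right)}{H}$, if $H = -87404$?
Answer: $\frac{816234018}{21851} \approx 37355.0$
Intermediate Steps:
$\frac{\left(\left(12145 - 8234\right) + 41140\right) \left(-24435 - 48037\right)}{H} = \frac{\left(\left(12145 - 8234\right) + 41140\right) \left(-24435 - 48037\right)}{-87404} = \left(3911 + 41140\right) \left(-72472\right) \left(- \frac{1}{87404}\right) = 45051 \left(-72472\right) \left(- \frac{1}{87404}\right) = \left(-3264936072\right) \left(- \frac{1}{87404}\right) = \frac{816234018}{21851}$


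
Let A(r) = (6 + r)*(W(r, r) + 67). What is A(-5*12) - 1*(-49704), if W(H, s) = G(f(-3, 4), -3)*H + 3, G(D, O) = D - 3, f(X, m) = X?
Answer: 26484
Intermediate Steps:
G(D, O) = -3 + D
W(H, s) = 3 - 6*H (W(H, s) = (-3 - 3)*H + 3 = -6*H + 3 = 3 - 6*H)
A(r) = (6 + r)*(70 - 6*r) (A(r) = (6 + r)*((3 - 6*r) + 67) = (6 + r)*(70 - 6*r))
A(-5*12) - 1*(-49704) = (420 - 6*(-5*12)**2 + 34*(-5*12)) - 1*(-49704) = (420 - 6*(-60)**2 + 34*(-60)) + 49704 = (420 - 6*3600 - 2040) + 49704 = (420 - 21600 - 2040) + 49704 = -23220 + 49704 = 26484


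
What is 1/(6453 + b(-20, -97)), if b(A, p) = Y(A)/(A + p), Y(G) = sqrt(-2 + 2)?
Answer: 1/6453 ≈ 0.00015497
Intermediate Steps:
Y(G) = 0 (Y(G) = sqrt(0) = 0)
b(A, p) = 0 (b(A, p) = 0/(A + p) = 0)
1/(6453 + b(-20, -97)) = 1/(6453 + 0) = 1/6453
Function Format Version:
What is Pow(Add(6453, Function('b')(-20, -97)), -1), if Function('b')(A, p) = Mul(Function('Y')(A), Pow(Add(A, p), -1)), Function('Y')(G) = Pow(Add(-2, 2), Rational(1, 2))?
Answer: Rational(1, 6453) ≈ 0.00015497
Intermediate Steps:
Function('Y')(G) = 0 (Function('Y')(G) = Pow(0, Rational(1, 2)) = 0)
Function('b')(A, p) = 0 (Function('b')(A, p) = Mul(0, Pow(Add(A, p), -1)) = 0)
Pow(Add(6453, Function('b')(-20, -97)), -1) = Pow(Add(6453, 0), -1) = Pow(6453, -1) = Rational(1, 6453)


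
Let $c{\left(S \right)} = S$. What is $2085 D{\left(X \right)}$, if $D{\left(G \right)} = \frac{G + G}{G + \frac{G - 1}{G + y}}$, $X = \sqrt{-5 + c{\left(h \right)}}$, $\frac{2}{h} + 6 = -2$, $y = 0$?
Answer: $\frac{2189250}{709} + \frac{175140 i \sqrt{21}}{709} \approx 3087.8 + 1132.0 i$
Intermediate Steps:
$h = - \frac{1}{4}$ ($h = \frac{2}{-6 - 2} = \frac{2}{-8} = 2 \left(- \frac{1}{8}\right) = - \frac{1}{4} \approx -0.25$)
$X = \frac{i \sqrt{21}}{2}$ ($X = \sqrt{-5 - \frac{1}{4}} = \sqrt{- \frac{21}{4}} = \frac{i \sqrt{21}}{2} \approx 2.2913 i$)
$D{\left(G \right)} = \frac{2 G}{G + \frac{-1 + G}{G}}$ ($D{\left(G \right)} = \frac{G + G}{G + \frac{G - 1}{G + 0}} = \frac{2 G}{G + \frac{-1 + G}{G}}$)
$2085 D{\left(X \right)} = 2085 \frac{2 \left(\frac{i \sqrt{21}}{2}\right)^{2}}{-1 + \frac{i \sqrt{21}}{2} + \left(\frac{i \sqrt{21}}{2}\right)^{2}} = 2085 \cdot 2 \left(- \frac{21}{4}\right) \frac{1}{-1 + \frac{i \sqrt{21}}{2} - \frac{21}{4}} = 2085 \cdot 2 \left(- \frac{21}{4}\right) \frac{1}{- \frac{25}{4} + \frac{i \sqrt{21}}{2}} = 2085 \left(- \frac{21}{2 \left(- \frac{25}{4} + \frac{i \sqrt{21}}{2}\right)}\right) = - \frac{43785}{2 \left(- \frac{25}{4} + \frac{i \sqrt{21}}{2}\right)}$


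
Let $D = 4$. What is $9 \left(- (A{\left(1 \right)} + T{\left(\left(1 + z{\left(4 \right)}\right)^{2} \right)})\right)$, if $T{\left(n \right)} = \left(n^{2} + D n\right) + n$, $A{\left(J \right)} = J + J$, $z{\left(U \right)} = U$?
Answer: $-6768$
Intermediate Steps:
$A{\left(J \right)} = 2 J$
$T{\left(n \right)} = n^{2} + 5 n$ ($T{\left(n \right)} = \left(n^{2} + 4 n\right) + n = n^{2} + 5 n$)
$9 \left(- (A{\left(1 \right)} + T{\left(\left(1 + z{\left(4 \right)}\right)^{2} \right)})\right) = 9 \left(- (2 \cdot 1 + \left(1 + 4\right)^{2} \left(5 + \left(1 + 4\right)^{2}\right))\right) = 9 \left(- (2 + 5^{2} \left(5 + 5^{2}\right))\right) = 9 \left(- (2 + 25 \left(5 + 25\right))\right) = 9 \left(- (2 + 25 \cdot 30)\right) = 9 \left(- (2 + 750)\right) = 9 \left(\left(-1\right) 752\right) = 9 \left(-752\right) = -6768$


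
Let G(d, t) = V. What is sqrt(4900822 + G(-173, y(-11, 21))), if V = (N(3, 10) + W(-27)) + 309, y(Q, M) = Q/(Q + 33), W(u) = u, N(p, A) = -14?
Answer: sqrt(4901090) ≈ 2213.8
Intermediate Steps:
y(Q, M) = Q/(33 + Q)
V = 268 (V = (-14 - 27) + 309 = -41 + 309 = 268)
G(d, t) = 268
sqrt(4900822 + G(-173, y(-11, 21))) = sqrt(4900822 + 268) = sqrt(4901090)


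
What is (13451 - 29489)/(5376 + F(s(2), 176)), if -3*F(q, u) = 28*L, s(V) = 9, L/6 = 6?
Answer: -891/280 ≈ -3.1821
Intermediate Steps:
L = 36 (L = 6*6 = 36)
F(q, u) = -336 (F(q, u) = -28*36/3 = -⅓*1008 = -336)
(13451 - 29489)/(5376 + F(s(2), 176)) = (13451 - 29489)/(5376 - 336) = -16038/5040 = -16038*1/5040 = -891/280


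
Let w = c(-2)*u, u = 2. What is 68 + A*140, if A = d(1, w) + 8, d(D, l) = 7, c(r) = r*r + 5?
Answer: 2168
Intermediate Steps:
c(r) = 5 + r² (c(r) = r² + 5 = 5 + r²)
w = 18 (w = (5 + (-2)²)*2 = (5 + 4)*2 = 9*2 = 18)
A = 15 (A = 7 + 8 = 15)
68 + A*140 = 68 + 15*140 = 68 + 2100 = 2168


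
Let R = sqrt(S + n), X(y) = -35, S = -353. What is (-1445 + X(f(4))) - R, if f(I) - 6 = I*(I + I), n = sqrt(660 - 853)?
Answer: -1480 - sqrt(-353 + I*sqrt(193)) ≈ -1480.4 - 18.792*I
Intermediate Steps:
n = I*sqrt(193) (n = sqrt(-193) = I*sqrt(193) ≈ 13.892*I)
f(I) = 6 + 2*I**2 (f(I) = 6 + I*(I + I) = 6 + I*(2*I) = 6 + 2*I**2)
R = sqrt(-353 + I*sqrt(193)) ≈ 0.3696 + 18.792*I
(-1445 + X(f(4))) - R = (-1445 - 35) - sqrt(-353 + I*sqrt(193)) = -1480 - sqrt(-353 + I*sqrt(193))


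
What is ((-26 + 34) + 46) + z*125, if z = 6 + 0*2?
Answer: 804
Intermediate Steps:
z = 6 (z = 6 + 0 = 6)
((-26 + 34) + 46) + z*125 = ((-26 + 34) + 46) + 6*125 = (8 + 46) + 750 = 54 + 750 = 804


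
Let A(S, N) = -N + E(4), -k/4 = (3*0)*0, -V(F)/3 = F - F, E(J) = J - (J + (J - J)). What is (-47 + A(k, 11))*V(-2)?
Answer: 0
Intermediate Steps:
E(J) = 0 (E(J) = J - (J + 0) = J - J = 0)
V(F) = 0 (V(F) = -3*(F - F) = -3*0 = 0)
k = 0 (k = -4*3*0*0 = -0*0 = -4*0 = 0)
A(S, N) = -N (A(S, N) = -N + 0 = -N)
(-47 + A(k, 11))*V(-2) = (-47 - 1*11)*0 = (-47 - 11)*0 = -58*0 = 0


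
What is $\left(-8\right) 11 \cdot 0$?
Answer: $0$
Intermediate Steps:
$\left(-8\right) 11 \cdot 0 = \left(-88\right) 0 = 0$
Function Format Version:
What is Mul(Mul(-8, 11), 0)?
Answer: 0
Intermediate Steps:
Mul(Mul(-8, 11), 0) = Mul(-88, 0) = 0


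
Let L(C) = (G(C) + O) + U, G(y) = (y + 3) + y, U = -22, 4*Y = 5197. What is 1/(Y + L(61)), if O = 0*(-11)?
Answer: 4/5609 ≈ 0.00071314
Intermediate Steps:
Y = 5197/4 (Y = (¼)*5197 = 5197/4 ≈ 1299.3)
O = 0
G(y) = 3 + 2*y (G(y) = (3 + y) + y = 3 + 2*y)
L(C) = -19 + 2*C (L(C) = ((3 + 2*C) + 0) - 22 = (3 + 2*C) - 22 = -19 + 2*C)
1/(Y + L(61)) = 1/(5197/4 + (-19 + 2*61)) = 1/(5197/4 + (-19 + 122)) = 1/(5197/4 + 103) = 1/(5609/4) = 4/5609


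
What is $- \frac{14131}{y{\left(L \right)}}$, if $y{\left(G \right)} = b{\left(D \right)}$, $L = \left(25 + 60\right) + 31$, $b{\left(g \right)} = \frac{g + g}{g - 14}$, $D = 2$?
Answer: $42393$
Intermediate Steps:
$b{\left(g \right)} = \frac{2 g}{-14 + g}$
$L = 116$ ($L = 85 + 31 = 116$)
$y{\left(G \right)} = - \frac{1}{3}$ ($y{\left(G \right)} = 2 \cdot 2 \frac{1}{-14 + 2} = 2 \cdot 2 \frac{1}{-12} = 2 \cdot 2 \left(- \frac{1}{12}\right) = - \frac{1}{3}$)
$- \frac{14131}{y{\left(L \right)}} = - \frac{14131}{- \frac{1}{3}} = \left(-14131\right) \left(-3\right) = 42393$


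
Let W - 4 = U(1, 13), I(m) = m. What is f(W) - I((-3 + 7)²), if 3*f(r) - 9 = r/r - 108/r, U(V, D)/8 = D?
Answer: -13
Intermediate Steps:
U(V, D) = 8*D
W = 108 (W = 4 + 8*13 = 4 + 104 = 108)
f(r) = 10/3 - 36/r (f(r) = 3 + (r/r - 108/r)/3 = 3 + (1 - 108/r)/3 = 3 + (⅓ - 36/r) = 10/3 - 36/r)
f(W) - I((-3 + 7)²) = (10/3 - 36/108) - (-3 + 7)² = (10/3 - 36*1/108) - 1*4² = (10/3 - ⅓) - 1*16 = 3 - 16 = -13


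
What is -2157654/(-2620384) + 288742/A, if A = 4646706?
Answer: 2695649676163/3044038513776 ≈ 0.88555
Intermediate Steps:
-2157654/(-2620384) + 288742/A = -2157654/(-2620384) + 288742/4646706 = -2157654*(-1/2620384) + 288742*(1/4646706) = 1078827/1310192 + 144371/2323353 = 2695649676163/3044038513776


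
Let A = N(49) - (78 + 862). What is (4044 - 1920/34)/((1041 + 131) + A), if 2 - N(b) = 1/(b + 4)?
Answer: 3592764/210817 ≈ 17.042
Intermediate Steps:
N(b) = 2 - 1/(4 + b) (N(b) = 2 - 1/(b + 4) = 2 - 1/(4 + b))
A = -49715/53 (A = (7 + 2*49)/(4 + 49) - (78 + 862) = (7 + 98)/53 - 1*940 = (1/53)*105 - 940 = 105/53 - 940 = -49715/53 ≈ -938.02)
(4044 - 1920/34)/((1041 + 131) + A) = (4044 - 1920/34)/((1041 + 131) - 49715/53) = (4044 - 1920*1/34)/(1172 - 49715/53) = (4044 - 960/17)/(12401/53) = (67788/17)*(53/12401) = 3592764/210817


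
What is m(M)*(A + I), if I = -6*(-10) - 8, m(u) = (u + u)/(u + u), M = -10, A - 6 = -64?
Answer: -6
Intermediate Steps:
A = -58 (A = 6 - 64 = -58)
m(u) = 1 (m(u) = (2*u)/((2*u)) = (2*u)*(1/(2*u)) = 1)
I = 52 (I = 60 - 8 = 52)
m(M)*(A + I) = 1*(-58 + 52) = 1*(-6) = -6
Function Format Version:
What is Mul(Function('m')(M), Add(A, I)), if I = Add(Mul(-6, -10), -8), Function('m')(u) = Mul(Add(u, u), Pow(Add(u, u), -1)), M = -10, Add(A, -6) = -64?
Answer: -6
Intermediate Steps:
A = -58 (A = Add(6, -64) = -58)
Function('m')(u) = 1 (Function('m')(u) = Mul(Mul(2, u), Pow(Mul(2, u), -1)) = Mul(Mul(2, u), Mul(Rational(1, 2), Pow(u, -1))) = 1)
I = 52 (I = Add(60, -8) = 52)
Mul(Function('m')(M), Add(A, I)) = Mul(1, Add(-58, 52)) = Mul(1, -6) = -6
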